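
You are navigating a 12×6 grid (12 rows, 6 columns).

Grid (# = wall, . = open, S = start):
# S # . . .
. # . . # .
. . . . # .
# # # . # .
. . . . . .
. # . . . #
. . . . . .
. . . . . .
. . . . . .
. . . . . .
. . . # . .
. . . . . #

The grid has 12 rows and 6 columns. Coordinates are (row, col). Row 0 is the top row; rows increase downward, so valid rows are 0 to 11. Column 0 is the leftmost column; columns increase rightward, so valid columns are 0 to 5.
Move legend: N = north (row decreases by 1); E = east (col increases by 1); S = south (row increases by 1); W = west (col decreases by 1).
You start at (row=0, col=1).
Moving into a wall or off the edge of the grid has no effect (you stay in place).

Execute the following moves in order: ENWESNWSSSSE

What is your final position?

Start: (row=0, col=1)
  E (east): blocked, stay at (row=0, col=1)
  N (north): blocked, stay at (row=0, col=1)
  W (west): blocked, stay at (row=0, col=1)
  E (east): blocked, stay at (row=0, col=1)
  S (south): blocked, stay at (row=0, col=1)
  N (north): blocked, stay at (row=0, col=1)
  W (west): blocked, stay at (row=0, col=1)
  [×4]S (south): blocked, stay at (row=0, col=1)
  E (east): blocked, stay at (row=0, col=1)
Final: (row=0, col=1)

Answer: Final position: (row=0, col=1)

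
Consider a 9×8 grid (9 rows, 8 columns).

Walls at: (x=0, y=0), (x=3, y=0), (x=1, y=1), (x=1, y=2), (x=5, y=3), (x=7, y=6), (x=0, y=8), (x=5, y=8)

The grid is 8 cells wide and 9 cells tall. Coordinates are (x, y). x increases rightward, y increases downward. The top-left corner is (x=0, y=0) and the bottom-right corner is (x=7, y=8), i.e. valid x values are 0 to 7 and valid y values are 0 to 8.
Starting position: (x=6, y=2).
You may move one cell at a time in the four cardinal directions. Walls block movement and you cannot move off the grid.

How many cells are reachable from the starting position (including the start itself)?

BFS flood-fill from (x=6, y=2):
  Distance 0: (x=6, y=2)
  Distance 1: (x=6, y=1), (x=5, y=2), (x=7, y=2), (x=6, y=3)
  Distance 2: (x=6, y=0), (x=5, y=1), (x=7, y=1), (x=4, y=2), (x=7, y=3), (x=6, y=4)
  Distance 3: (x=5, y=0), (x=7, y=0), (x=4, y=1), (x=3, y=2), (x=4, y=3), (x=5, y=4), (x=7, y=4), (x=6, y=5)
  Distance 4: (x=4, y=0), (x=3, y=1), (x=2, y=2), (x=3, y=3), (x=4, y=4), (x=5, y=5), (x=7, y=5), (x=6, y=6)
  Distance 5: (x=2, y=1), (x=2, y=3), (x=3, y=4), (x=4, y=5), (x=5, y=6), (x=6, y=7)
  Distance 6: (x=2, y=0), (x=1, y=3), (x=2, y=4), (x=3, y=5), (x=4, y=6), (x=5, y=7), (x=7, y=7), (x=6, y=8)
  Distance 7: (x=1, y=0), (x=0, y=3), (x=1, y=4), (x=2, y=5), (x=3, y=6), (x=4, y=7), (x=7, y=8)
  Distance 8: (x=0, y=2), (x=0, y=4), (x=1, y=5), (x=2, y=6), (x=3, y=7), (x=4, y=8)
  Distance 9: (x=0, y=1), (x=0, y=5), (x=1, y=6), (x=2, y=7), (x=3, y=8)
  Distance 10: (x=0, y=6), (x=1, y=7), (x=2, y=8)
  Distance 11: (x=0, y=7), (x=1, y=8)
Total reachable: 64 (grid has 64 open cells total)

Answer: Reachable cells: 64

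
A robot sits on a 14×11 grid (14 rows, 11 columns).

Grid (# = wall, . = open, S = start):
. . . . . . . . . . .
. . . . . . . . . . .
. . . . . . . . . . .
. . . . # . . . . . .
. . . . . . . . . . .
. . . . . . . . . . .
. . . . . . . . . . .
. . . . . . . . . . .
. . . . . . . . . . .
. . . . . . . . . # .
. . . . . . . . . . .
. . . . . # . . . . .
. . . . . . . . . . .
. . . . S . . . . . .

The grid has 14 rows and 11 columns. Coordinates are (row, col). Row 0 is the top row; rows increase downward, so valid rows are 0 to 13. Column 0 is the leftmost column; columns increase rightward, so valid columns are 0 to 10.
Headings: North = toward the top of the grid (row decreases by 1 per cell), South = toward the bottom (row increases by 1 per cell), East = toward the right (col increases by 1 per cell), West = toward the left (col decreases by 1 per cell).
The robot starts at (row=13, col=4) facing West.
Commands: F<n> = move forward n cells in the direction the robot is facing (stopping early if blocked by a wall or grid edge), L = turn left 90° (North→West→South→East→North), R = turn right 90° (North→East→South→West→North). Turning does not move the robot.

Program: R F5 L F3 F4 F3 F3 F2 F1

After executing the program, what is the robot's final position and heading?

Answer: Final position: (row=8, col=0), facing West

Derivation:
Start: (row=13, col=4), facing West
  R: turn right, now facing North
  F5: move forward 5, now at (row=8, col=4)
  L: turn left, now facing West
  F3: move forward 3, now at (row=8, col=1)
  F4: move forward 1/4 (blocked), now at (row=8, col=0)
  F3: move forward 0/3 (blocked), now at (row=8, col=0)
  F3: move forward 0/3 (blocked), now at (row=8, col=0)
  F2: move forward 0/2 (blocked), now at (row=8, col=0)
  F1: move forward 0/1 (blocked), now at (row=8, col=0)
Final: (row=8, col=0), facing West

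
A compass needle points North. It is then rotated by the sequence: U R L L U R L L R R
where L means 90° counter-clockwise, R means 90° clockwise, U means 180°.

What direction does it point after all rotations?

Answer: Final heading: North

Derivation:
Start: North
  U (U-turn (180°)) -> South
  R (right (90° clockwise)) -> West
  L (left (90° counter-clockwise)) -> South
  L (left (90° counter-clockwise)) -> East
  U (U-turn (180°)) -> West
  R (right (90° clockwise)) -> North
  L (left (90° counter-clockwise)) -> West
  L (left (90° counter-clockwise)) -> South
  R (right (90° clockwise)) -> West
  R (right (90° clockwise)) -> North
Final: North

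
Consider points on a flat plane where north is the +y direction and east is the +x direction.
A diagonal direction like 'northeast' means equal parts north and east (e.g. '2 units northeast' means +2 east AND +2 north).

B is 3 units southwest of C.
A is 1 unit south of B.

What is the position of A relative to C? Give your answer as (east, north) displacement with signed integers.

Place C at the origin (east=0, north=0).
  B is 3 units southwest of C: delta (east=-3, north=-3); B at (east=-3, north=-3).
  A is 1 unit south of B: delta (east=+0, north=-1); A at (east=-3, north=-4).
Therefore A relative to C: (east=-3, north=-4).

Answer: A is at (east=-3, north=-4) relative to C.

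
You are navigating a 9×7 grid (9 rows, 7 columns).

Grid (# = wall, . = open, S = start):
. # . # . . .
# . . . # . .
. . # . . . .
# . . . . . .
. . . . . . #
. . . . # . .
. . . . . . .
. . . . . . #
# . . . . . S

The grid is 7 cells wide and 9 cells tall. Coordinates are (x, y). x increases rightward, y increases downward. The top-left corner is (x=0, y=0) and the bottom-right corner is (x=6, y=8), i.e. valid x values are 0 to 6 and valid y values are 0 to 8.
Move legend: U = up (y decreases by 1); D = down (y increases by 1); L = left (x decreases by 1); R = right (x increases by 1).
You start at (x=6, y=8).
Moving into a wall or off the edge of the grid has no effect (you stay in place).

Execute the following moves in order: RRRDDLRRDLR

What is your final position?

Start: (x=6, y=8)
  [×3]R (right): blocked, stay at (x=6, y=8)
  D (down): blocked, stay at (x=6, y=8)
  D (down): blocked, stay at (x=6, y=8)
  L (left): (x=6, y=8) -> (x=5, y=8)
  R (right): (x=5, y=8) -> (x=6, y=8)
  R (right): blocked, stay at (x=6, y=8)
  D (down): blocked, stay at (x=6, y=8)
  L (left): (x=6, y=8) -> (x=5, y=8)
  R (right): (x=5, y=8) -> (x=6, y=8)
Final: (x=6, y=8)

Answer: Final position: (x=6, y=8)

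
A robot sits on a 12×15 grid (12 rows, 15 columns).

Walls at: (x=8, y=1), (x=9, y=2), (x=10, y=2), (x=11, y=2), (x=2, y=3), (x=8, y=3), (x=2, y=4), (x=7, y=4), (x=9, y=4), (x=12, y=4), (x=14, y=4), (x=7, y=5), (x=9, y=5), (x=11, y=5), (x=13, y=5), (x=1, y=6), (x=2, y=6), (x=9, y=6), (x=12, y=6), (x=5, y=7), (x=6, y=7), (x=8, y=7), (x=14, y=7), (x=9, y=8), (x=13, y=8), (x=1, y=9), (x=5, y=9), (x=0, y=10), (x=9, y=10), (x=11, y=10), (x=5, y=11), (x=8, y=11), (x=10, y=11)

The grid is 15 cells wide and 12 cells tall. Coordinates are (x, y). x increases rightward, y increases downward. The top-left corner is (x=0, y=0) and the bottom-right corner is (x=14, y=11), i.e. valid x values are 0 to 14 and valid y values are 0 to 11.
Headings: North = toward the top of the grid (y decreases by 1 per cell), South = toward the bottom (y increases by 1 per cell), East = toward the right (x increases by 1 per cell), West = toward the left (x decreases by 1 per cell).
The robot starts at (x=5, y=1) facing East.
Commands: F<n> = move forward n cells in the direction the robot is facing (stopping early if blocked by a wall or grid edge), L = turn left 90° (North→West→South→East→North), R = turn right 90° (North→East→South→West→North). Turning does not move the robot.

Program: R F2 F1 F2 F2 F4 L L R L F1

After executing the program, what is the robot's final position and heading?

Start: (x=5, y=1), facing East
  R: turn right, now facing South
  F2: move forward 2, now at (x=5, y=3)
  F1: move forward 1, now at (x=5, y=4)
  F2: move forward 2, now at (x=5, y=6)
  F2: move forward 0/2 (blocked), now at (x=5, y=6)
  F4: move forward 0/4 (blocked), now at (x=5, y=6)
  L: turn left, now facing East
  L: turn left, now facing North
  R: turn right, now facing East
  L: turn left, now facing North
  F1: move forward 1, now at (x=5, y=5)
Final: (x=5, y=5), facing North

Answer: Final position: (x=5, y=5), facing North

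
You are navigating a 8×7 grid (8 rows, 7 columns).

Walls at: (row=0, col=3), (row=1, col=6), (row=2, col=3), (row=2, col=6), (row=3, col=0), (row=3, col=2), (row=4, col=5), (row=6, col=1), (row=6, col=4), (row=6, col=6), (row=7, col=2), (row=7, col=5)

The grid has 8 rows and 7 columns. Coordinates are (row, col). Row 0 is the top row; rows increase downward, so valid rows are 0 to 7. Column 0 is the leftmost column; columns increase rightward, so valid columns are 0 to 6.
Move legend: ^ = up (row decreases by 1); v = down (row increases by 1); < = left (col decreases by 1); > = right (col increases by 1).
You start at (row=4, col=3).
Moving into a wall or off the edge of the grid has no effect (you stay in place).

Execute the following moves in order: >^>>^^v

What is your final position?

Start: (row=4, col=3)
  > (right): (row=4, col=3) -> (row=4, col=4)
  ^ (up): (row=4, col=4) -> (row=3, col=4)
  > (right): (row=3, col=4) -> (row=3, col=5)
  > (right): (row=3, col=5) -> (row=3, col=6)
  ^ (up): blocked, stay at (row=3, col=6)
  ^ (up): blocked, stay at (row=3, col=6)
  v (down): (row=3, col=6) -> (row=4, col=6)
Final: (row=4, col=6)

Answer: Final position: (row=4, col=6)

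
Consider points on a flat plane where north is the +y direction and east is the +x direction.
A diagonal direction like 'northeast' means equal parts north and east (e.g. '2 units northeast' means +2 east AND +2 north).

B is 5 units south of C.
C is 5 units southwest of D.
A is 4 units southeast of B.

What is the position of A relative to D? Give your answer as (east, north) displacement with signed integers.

Answer: A is at (east=-1, north=-14) relative to D.

Derivation:
Place D at the origin (east=0, north=0).
  C is 5 units southwest of D: delta (east=-5, north=-5); C at (east=-5, north=-5).
  B is 5 units south of C: delta (east=+0, north=-5); B at (east=-5, north=-10).
  A is 4 units southeast of B: delta (east=+4, north=-4); A at (east=-1, north=-14).
Therefore A relative to D: (east=-1, north=-14).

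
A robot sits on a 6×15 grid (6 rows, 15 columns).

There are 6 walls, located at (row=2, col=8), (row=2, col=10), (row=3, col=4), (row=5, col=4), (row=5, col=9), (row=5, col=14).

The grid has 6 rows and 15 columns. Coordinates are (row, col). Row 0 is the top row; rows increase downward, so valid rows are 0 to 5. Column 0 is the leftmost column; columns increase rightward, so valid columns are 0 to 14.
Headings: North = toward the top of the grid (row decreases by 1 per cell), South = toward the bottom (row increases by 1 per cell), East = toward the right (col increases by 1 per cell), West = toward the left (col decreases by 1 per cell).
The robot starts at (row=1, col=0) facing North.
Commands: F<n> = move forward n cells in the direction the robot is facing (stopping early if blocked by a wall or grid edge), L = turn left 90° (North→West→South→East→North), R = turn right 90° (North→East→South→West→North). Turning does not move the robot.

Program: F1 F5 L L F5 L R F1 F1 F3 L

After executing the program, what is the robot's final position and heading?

Answer: Final position: (row=5, col=0), facing East

Derivation:
Start: (row=1, col=0), facing North
  F1: move forward 1, now at (row=0, col=0)
  F5: move forward 0/5 (blocked), now at (row=0, col=0)
  L: turn left, now facing West
  L: turn left, now facing South
  F5: move forward 5, now at (row=5, col=0)
  L: turn left, now facing East
  R: turn right, now facing South
  F1: move forward 0/1 (blocked), now at (row=5, col=0)
  F1: move forward 0/1 (blocked), now at (row=5, col=0)
  F3: move forward 0/3 (blocked), now at (row=5, col=0)
  L: turn left, now facing East
Final: (row=5, col=0), facing East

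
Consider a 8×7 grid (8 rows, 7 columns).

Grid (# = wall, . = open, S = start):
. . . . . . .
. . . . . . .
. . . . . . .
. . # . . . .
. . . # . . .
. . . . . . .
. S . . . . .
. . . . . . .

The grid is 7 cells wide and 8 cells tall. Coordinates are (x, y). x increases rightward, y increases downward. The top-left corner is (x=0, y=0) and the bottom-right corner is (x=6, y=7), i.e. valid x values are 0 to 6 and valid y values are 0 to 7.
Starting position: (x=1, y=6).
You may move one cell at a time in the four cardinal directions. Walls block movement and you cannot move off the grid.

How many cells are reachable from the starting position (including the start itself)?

BFS flood-fill from (x=1, y=6):
  Distance 0: (x=1, y=6)
  Distance 1: (x=1, y=5), (x=0, y=6), (x=2, y=6), (x=1, y=7)
  Distance 2: (x=1, y=4), (x=0, y=5), (x=2, y=5), (x=3, y=6), (x=0, y=7), (x=2, y=7)
  Distance 3: (x=1, y=3), (x=0, y=4), (x=2, y=4), (x=3, y=5), (x=4, y=6), (x=3, y=7)
  Distance 4: (x=1, y=2), (x=0, y=3), (x=4, y=5), (x=5, y=6), (x=4, y=7)
  Distance 5: (x=1, y=1), (x=0, y=2), (x=2, y=2), (x=4, y=4), (x=5, y=5), (x=6, y=6), (x=5, y=7)
  Distance 6: (x=1, y=0), (x=0, y=1), (x=2, y=1), (x=3, y=2), (x=4, y=3), (x=5, y=4), (x=6, y=5), (x=6, y=7)
  Distance 7: (x=0, y=0), (x=2, y=0), (x=3, y=1), (x=4, y=2), (x=3, y=3), (x=5, y=3), (x=6, y=4)
  Distance 8: (x=3, y=0), (x=4, y=1), (x=5, y=2), (x=6, y=3)
  Distance 9: (x=4, y=0), (x=5, y=1), (x=6, y=2)
  Distance 10: (x=5, y=0), (x=6, y=1)
  Distance 11: (x=6, y=0)
Total reachable: 54 (grid has 54 open cells total)

Answer: Reachable cells: 54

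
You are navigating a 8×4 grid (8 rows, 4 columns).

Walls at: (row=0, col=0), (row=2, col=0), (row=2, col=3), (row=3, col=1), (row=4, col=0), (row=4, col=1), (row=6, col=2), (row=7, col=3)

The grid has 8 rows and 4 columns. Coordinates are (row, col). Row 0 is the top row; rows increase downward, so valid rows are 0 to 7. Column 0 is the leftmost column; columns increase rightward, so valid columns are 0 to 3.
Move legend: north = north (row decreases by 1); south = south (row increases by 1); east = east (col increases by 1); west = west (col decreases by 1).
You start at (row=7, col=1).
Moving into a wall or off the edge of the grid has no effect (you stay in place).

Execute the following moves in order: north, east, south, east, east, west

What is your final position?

Start: (row=7, col=1)
  north (north): (row=7, col=1) -> (row=6, col=1)
  east (east): blocked, stay at (row=6, col=1)
  south (south): (row=6, col=1) -> (row=7, col=1)
  east (east): (row=7, col=1) -> (row=7, col=2)
  east (east): blocked, stay at (row=7, col=2)
  west (west): (row=7, col=2) -> (row=7, col=1)
Final: (row=7, col=1)

Answer: Final position: (row=7, col=1)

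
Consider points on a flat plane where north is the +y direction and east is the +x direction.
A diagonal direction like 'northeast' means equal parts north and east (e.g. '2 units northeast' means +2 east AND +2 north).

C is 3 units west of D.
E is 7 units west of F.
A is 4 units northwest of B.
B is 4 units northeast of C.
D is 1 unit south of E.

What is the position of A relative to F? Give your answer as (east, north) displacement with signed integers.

Place F at the origin (east=0, north=0).
  E is 7 units west of F: delta (east=-7, north=+0); E at (east=-7, north=0).
  D is 1 unit south of E: delta (east=+0, north=-1); D at (east=-7, north=-1).
  C is 3 units west of D: delta (east=-3, north=+0); C at (east=-10, north=-1).
  B is 4 units northeast of C: delta (east=+4, north=+4); B at (east=-6, north=3).
  A is 4 units northwest of B: delta (east=-4, north=+4); A at (east=-10, north=7).
Therefore A relative to F: (east=-10, north=7).

Answer: A is at (east=-10, north=7) relative to F.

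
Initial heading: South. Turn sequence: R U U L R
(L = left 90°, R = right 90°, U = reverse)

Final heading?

Start: South
  R (right (90° clockwise)) -> West
  U (U-turn (180°)) -> East
  U (U-turn (180°)) -> West
  L (left (90° counter-clockwise)) -> South
  R (right (90° clockwise)) -> West
Final: West

Answer: Final heading: West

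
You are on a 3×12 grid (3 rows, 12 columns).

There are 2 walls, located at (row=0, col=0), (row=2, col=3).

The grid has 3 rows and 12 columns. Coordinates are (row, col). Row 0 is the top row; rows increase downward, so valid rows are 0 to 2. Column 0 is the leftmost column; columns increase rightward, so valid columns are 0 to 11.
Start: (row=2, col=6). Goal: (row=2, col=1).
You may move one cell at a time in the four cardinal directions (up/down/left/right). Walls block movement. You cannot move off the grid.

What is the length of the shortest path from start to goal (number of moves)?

Answer: Shortest path length: 7

Derivation:
BFS from (row=2, col=6) until reaching (row=2, col=1):
  Distance 0: (row=2, col=6)
  Distance 1: (row=1, col=6), (row=2, col=5), (row=2, col=7)
  Distance 2: (row=0, col=6), (row=1, col=5), (row=1, col=7), (row=2, col=4), (row=2, col=8)
  Distance 3: (row=0, col=5), (row=0, col=7), (row=1, col=4), (row=1, col=8), (row=2, col=9)
  Distance 4: (row=0, col=4), (row=0, col=8), (row=1, col=3), (row=1, col=9), (row=2, col=10)
  Distance 5: (row=0, col=3), (row=0, col=9), (row=1, col=2), (row=1, col=10), (row=2, col=11)
  Distance 6: (row=0, col=2), (row=0, col=10), (row=1, col=1), (row=1, col=11), (row=2, col=2)
  Distance 7: (row=0, col=1), (row=0, col=11), (row=1, col=0), (row=2, col=1)  <- goal reached here
One shortest path (7 moves): (row=2, col=6) -> (row=2, col=5) -> (row=2, col=4) -> (row=1, col=4) -> (row=1, col=3) -> (row=1, col=2) -> (row=1, col=1) -> (row=2, col=1)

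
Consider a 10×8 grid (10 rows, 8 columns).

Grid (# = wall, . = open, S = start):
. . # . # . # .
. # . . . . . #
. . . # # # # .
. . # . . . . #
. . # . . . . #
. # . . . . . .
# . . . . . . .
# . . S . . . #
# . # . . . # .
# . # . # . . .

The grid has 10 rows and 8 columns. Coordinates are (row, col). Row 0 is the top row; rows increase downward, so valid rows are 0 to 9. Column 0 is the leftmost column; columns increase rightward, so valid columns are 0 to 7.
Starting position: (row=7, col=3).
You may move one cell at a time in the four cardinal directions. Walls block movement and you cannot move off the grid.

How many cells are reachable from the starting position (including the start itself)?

BFS flood-fill from (row=7, col=3):
  Distance 0: (row=7, col=3)
  Distance 1: (row=6, col=3), (row=7, col=2), (row=7, col=4), (row=8, col=3)
  Distance 2: (row=5, col=3), (row=6, col=2), (row=6, col=4), (row=7, col=1), (row=7, col=5), (row=8, col=4), (row=9, col=3)
  Distance 3: (row=4, col=3), (row=5, col=2), (row=5, col=4), (row=6, col=1), (row=6, col=5), (row=7, col=6), (row=8, col=1), (row=8, col=5)
  Distance 4: (row=3, col=3), (row=4, col=4), (row=5, col=5), (row=6, col=6), (row=9, col=1), (row=9, col=5)
  Distance 5: (row=3, col=4), (row=4, col=5), (row=5, col=6), (row=6, col=7), (row=9, col=6)
  Distance 6: (row=3, col=5), (row=4, col=6), (row=5, col=7), (row=9, col=7)
  Distance 7: (row=3, col=6), (row=8, col=7)
Total reachable: 37 (grid has 57 open cells total)

Answer: Reachable cells: 37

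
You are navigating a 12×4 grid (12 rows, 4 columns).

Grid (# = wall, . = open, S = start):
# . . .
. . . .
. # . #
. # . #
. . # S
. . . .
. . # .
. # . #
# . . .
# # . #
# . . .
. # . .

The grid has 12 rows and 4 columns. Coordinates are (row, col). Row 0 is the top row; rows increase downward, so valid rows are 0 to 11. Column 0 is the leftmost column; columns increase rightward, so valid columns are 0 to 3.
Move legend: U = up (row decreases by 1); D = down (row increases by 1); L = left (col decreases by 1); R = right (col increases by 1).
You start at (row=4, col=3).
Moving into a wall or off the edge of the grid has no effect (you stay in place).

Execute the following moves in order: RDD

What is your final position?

Start: (row=4, col=3)
  R (right): blocked, stay at (row=4, col=3)
  D (down): (row=4, col=3) -> (row=5, col=3)
  D (down): (row=5, col=3) -> (row=6, col=3)
Final: (row=6, col=3)

Answer: Final position: (row=6, col=3)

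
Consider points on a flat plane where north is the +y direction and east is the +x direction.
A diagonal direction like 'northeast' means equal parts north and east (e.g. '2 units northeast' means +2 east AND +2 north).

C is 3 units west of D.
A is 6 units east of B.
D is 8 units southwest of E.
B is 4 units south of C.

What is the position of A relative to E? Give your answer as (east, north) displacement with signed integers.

Place E at the origin (east=0, north=0).
  D is 8 units southwest of E: delta (east=-8, north=-8); D at (east=-8, north=-8).
  C is 3 units west of D: delta (east=-3, north=+0); C at (east=-11, north=-8).
  B is 4 units south of C: delta (east=+0, north=-4); B at (east=-11, north=-12).
  A is 6 units east of B: delta (east=+6, north=+0); A at (east=-5, north=-12).
Therefore A relative to E: (east=-5, north=-12).

Answer: A is at (east=-5, north=-12) relative to E.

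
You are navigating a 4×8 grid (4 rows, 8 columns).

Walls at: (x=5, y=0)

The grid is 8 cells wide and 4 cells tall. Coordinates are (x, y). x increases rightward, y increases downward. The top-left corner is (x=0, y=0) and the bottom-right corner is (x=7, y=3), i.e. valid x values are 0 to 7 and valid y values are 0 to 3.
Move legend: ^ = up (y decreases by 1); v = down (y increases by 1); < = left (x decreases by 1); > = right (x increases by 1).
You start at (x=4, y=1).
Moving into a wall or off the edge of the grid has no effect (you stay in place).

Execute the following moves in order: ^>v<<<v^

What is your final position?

Start: (x=4, y=1)
  ^ (up): (x=4, y=1) -> (x=4, y=0)
  > (right): blocked, stay at (x=4, y=0)
  v (down): (x=4, y=0) -> (x=4, y=1)
  < (left): (x=4, y=1) -> (x=3, y=1)
  < (left): (x=3, y=1) -> (x=2, y=1)
  < (left): (x=2, y=1) -> (x=1, y=1)
  v (down): (x=1, y=1) -> (x=1, y=2)
  ^ (up): (x=1, y=2) -> (x=1, y=1)
Final: (x=1, y=1)

Answer: Final position: (x=1, y=1)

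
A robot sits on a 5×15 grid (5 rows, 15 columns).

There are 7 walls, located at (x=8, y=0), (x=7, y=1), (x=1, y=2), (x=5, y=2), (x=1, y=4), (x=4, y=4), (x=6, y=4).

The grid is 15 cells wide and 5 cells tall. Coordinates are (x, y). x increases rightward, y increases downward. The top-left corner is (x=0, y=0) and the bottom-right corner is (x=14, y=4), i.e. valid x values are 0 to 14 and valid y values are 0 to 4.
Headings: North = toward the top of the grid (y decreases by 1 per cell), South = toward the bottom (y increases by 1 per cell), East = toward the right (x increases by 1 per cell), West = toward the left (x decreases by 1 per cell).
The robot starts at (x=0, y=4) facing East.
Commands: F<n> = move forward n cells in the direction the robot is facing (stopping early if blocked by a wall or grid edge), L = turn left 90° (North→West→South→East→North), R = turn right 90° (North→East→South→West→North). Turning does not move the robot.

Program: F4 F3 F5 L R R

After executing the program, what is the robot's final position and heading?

Answer: Final position: (x=0, y=4), facing South

Derivation:
Start: (x=0, y=4), facing East
  F4: move forward 0/4 (blocked), now at (x=0, y=4)
  F3: move forward 0/3 (blocked), now at (x=0, y=4)
  F5: move forward 0/5 (blocked), now at (x=0, y=4)
  L: turn left, now facing North
  R: turn right, now facing East
  R: turn right, now facing South
Final: (x=0, y=4), facing South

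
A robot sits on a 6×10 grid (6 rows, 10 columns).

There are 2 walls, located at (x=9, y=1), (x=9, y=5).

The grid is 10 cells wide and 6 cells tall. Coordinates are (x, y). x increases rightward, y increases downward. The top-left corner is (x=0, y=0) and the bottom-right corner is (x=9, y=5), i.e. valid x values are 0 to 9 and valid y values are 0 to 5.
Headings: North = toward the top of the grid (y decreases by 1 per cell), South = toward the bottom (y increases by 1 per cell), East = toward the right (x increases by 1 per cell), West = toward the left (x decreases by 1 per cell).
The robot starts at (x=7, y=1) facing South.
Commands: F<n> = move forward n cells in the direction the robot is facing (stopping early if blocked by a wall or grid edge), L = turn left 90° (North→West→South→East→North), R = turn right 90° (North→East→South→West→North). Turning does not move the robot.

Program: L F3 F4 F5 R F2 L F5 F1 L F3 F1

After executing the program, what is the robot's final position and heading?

Answer: Final position: (x=9, y=2), facing North

Derivation:
Start: (x=7, y=1), facing South
  L: turn left, now facing East
  F3: move forward 1/3 (blocked), now at (x=8, y=1)
  F4: move forward 0/4 (blocked), now at (x=8, y=1)
  F5: move forward 0/5 (blocked), now at (x=8, y=1)
  R: turn right, now facing South
  F2: move forward 2, now at (x=8, y=3)
  L: turn left, now facing East
  F5: move forward 1/5 (blocked), now at (x=9, y=3)
  F1: move forward 0/1 (blocked), now at (x=9, y=3)
  L: turn left, now facing North
  F3: move forward 1/3 (blocked), now at (x=9, y=2)
  F1: move forward 0/1 (blocked), now at (x=9, y=2)
Final: (x=9, y=2), facing North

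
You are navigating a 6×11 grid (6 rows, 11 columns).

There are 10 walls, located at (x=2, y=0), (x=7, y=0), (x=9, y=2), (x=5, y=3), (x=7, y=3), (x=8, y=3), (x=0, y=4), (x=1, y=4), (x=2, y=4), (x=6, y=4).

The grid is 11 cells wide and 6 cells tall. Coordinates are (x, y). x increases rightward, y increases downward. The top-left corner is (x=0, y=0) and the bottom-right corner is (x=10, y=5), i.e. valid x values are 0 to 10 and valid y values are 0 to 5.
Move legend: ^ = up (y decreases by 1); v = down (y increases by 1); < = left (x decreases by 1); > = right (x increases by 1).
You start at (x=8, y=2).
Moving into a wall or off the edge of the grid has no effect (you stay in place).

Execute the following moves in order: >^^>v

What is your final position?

Answer: Final position: (x=9, y=1)

Derivation:
Start: (x=8, y=2)
  > (right): blocked, stay at (x=8, y=2)
  ^ (up): (x=8, y=2) -> (x=8, y=1)
  ^ (up): (x=8, y=1) -> (x=8, y=0)
  > (right): (x=8, y=0) -> (x=9, y=0)
  v (down): (x=9, y=0) -> (x=9, y=1)
Final: (x=9, y=1)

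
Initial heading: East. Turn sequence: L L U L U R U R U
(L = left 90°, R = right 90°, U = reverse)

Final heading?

Answer: Final heading: North

Derivation:
Start: East
  L (left (90° counter-clockwise)) -> North
  L (left (90° counter-clockwise)) -> West
  U (U-turn (180°)) -> East
  L (left (90° counter-clockwise)) -> North
  U (U-turn (180°)) -> South
  R (right (90° clockwise)) -> West
  U (U-turn (180°)) -> East
  R (right (90° clockwise)) -> South
  U (U-turn (180°)) -> North
Final: North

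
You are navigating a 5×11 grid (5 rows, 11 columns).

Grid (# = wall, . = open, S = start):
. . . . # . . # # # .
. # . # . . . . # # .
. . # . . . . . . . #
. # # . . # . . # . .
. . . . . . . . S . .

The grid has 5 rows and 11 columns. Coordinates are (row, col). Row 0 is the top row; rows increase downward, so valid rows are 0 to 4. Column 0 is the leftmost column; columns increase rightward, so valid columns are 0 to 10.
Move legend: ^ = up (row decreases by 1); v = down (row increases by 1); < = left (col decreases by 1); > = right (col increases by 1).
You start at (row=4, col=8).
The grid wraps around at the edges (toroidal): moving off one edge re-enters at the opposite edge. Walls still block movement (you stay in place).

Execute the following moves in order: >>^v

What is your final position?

Start: (row=4, col=8)
  > (right): (row=4, col=8) -> (row=4, col=9)
  > (right): (row=4, col=9) -> (row=4, col=10)
  ^ (up): (row=4, col=10) -> (row=3, col=10)
  v (down): (row=3, col=10) -> (row=4, col=10)
Final: (row=4, col=10)

Answer: Final position: (row=4, col=10)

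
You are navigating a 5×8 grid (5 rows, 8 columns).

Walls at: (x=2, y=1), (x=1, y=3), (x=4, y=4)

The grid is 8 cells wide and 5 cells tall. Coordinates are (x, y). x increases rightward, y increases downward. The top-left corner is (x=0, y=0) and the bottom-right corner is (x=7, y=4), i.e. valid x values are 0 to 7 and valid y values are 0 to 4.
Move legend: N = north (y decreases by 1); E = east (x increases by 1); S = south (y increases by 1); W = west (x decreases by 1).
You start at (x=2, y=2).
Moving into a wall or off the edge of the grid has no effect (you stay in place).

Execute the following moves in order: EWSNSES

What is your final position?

Answer: Final position: (x=3, y=4)

Derivation:
Start: (x=2, y=2)
  E (east): (x=2, y=2) -> (x=3, y=2)
  W (west): (x=3, y=2) -> (x=2, y=2)
  S (south): (x=2, y=2) -> (x=2, y=3)
  N (north): (x=2, y=3) -> (x=2, y=2)
  S (south): (x=2, y=2) -> (x=2, y=3)
  E (east): (x=2, y=3) -> (x=3, y=3)
  S (south): (x=3, y=3) -> (x=3, y=4)
Final: (x=3, y=4)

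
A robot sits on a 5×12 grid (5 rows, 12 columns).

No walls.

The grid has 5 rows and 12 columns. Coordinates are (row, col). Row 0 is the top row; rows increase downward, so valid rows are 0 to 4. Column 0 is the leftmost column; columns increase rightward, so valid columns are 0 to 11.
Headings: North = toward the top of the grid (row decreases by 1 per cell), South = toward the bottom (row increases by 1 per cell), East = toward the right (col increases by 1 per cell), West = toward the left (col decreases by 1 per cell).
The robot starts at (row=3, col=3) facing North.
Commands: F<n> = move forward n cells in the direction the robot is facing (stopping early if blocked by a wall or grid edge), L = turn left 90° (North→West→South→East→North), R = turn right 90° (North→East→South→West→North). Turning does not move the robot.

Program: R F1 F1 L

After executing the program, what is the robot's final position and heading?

Start: (row=3, col=3), facing North
  R: turn right, now facing East
  F1: move forward 1, now at (row=3, col=4)
  F1: move forward 1, now at (row=3, col=5)
  L: turn left, now facing North
Final: (row=3, col=5), facing North

Answer: Final position: (row=3, col=5), facing North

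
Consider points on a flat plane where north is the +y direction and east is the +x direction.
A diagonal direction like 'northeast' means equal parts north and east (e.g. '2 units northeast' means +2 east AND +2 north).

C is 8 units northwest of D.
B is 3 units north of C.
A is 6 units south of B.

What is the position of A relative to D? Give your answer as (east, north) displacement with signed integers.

Answer: A is at (east=-8, north=5) relative to D.

Derivation:
Place D at the origin (east=0, north=0).
  C is 8 units northwest of D: delta (east=-8, north=+8); C at (east=-8, north=8).
  B is 3 units north of C: delta (east=+0, north=+3); B at (east=-8, north=11).
  A is 6 units south of B: delta (east=+0, north=-6); A at (east=-8, north=5).
Therefore A relative to D: (east=-8, north=5).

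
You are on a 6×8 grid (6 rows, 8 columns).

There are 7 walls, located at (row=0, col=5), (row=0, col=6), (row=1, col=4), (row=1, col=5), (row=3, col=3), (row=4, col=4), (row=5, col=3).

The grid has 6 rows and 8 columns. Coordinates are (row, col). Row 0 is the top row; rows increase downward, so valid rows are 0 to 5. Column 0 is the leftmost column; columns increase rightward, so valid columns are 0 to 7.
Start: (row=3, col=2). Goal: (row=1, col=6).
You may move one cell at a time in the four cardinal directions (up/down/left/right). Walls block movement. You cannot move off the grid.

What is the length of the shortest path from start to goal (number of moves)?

Answer: Shortest path length: 6

Derivation:
BFS from (row=3, col=2) until reaching (row=1, col=6):
  Distance 0: (row=3, col=2)
  Distance 1: (row=2, col=2), (row=3, col=1), (row=4, col=2)
  Distance 2: (row=1, col=2), (row=2, col=1), (row=2, col=3), (row=3, col=0), (row=4, col=1), (row=4, col=3), (row=5, col=2)
  Distance 3: (row=0, col=2), (row=1, col=1), (row=1, col=3), (row=2, col=0), (row=2, col=4), (row=4, col=0), (row=5, col=1)
  Distance 4: (row=0, col=1), (row=0, col=3), (row=1, col=0), (row=2, col=5), (row=3, col=4), (row=5, col=0)
  Distance 5: (row=0, col=0), (row=0, col=4), (row=2, col=6), (row=3, col=5)
  Distance 6: (row=1, col=6), (row=2, col=7), (row=3, col=6), (row=4, col=5)  <- goal reached here
One shortest path (6 moves): (row=3, col=2) -> (row=2, col=2) -> (row=2, col=3) -> (row=2, col=4) -> (row=2, col=5) -> (row=2, col=6) -> (row=1, col=6)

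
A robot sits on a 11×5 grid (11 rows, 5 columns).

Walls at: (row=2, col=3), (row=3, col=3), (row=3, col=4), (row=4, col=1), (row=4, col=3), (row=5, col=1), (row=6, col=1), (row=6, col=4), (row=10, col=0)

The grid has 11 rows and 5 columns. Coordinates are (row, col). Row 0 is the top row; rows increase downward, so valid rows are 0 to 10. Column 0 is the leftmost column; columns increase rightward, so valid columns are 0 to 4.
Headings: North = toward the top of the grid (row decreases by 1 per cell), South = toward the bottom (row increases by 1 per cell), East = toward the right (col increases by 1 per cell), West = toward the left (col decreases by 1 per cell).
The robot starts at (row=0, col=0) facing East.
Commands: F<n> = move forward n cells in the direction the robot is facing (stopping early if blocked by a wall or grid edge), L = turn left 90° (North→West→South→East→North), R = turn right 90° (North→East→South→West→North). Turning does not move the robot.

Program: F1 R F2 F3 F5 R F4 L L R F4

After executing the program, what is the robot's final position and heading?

Answer: Final position: (row=7, col=0), facing South

Derivation:
Start: (row=0, col=0), facing East
  F1: move forward 1, now at (row=0, col=1)
  R: turn right, now facing South
  F2: move forward 2, now at (row=2, col=1)
  F3: move forward 1/3 (blocked), now at (row=3, col=1)
  F5: move forward 0/5 (blocked), now at (row=3, col=1)
  R: turn right, now facing West
  F4: move forward 1/4 (blocked), now at (row=3, col=0)
  L: turn left, now facing South
  L: turn left, now facing East
  R: turn right, now facing South
  F4: move forward 4, now at (row=7, col=0)
Final: (row=7, col=0), facing South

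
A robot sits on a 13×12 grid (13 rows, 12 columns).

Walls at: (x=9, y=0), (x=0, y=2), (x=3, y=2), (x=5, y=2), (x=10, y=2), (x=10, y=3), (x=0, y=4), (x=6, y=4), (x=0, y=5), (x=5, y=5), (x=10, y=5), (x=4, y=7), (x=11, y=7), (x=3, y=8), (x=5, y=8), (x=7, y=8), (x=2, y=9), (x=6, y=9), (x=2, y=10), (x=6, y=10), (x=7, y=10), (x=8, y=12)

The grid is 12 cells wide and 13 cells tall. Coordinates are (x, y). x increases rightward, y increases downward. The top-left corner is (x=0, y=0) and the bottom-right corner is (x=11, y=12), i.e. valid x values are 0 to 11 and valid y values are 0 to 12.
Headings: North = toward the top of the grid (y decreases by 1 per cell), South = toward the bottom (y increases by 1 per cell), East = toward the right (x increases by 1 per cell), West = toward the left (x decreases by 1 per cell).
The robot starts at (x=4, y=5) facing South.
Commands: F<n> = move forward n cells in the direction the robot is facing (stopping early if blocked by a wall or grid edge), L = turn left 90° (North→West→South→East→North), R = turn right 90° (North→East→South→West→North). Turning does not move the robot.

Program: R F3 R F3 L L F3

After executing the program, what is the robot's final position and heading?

Answer: Final position: (x=1, y=5), facing South

Derivation:
Start: (x=4, y=5), facing South
  R: turn right, now facing West
  F3: move forward 3, now at (x=1, y=5)
  R: turn right, now facing North
  F3: move forward 3, now at (x=1, y=2)
  L: turn left, now facing West
  L: turn left, now facing South
  F3: move forward 3, now at (x=1, y=5)
Final: (x=1, y=5), facing South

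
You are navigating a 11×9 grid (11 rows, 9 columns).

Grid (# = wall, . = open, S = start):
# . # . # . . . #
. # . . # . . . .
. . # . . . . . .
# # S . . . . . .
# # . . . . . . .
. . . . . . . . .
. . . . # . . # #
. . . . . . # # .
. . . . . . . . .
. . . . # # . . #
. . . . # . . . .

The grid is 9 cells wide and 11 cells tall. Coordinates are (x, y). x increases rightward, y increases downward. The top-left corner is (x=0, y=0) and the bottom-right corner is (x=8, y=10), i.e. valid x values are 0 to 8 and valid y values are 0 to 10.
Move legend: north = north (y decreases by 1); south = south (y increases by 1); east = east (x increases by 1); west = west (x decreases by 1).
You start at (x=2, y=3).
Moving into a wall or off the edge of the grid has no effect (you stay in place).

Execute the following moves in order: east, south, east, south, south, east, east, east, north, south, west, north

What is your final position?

Start: (x=2, y=3)
  east (east): (x=2, y=3) -> (x=3, y=3)
  south (south): (x=3, y=3) -> (x=3, y=4)
  east (east): (x=3, y=4) -> (x=4, y=4)
  south (south): (x=4, y=4) -> (x=4, y=5)
  south (south): blocked, stay at (x=4, y=5)
  east (east): (x=4, y=5) -> (x=5, y=5)
  east (east): (x=5, y=5) -> (x=6, y=5)
  east (east): (x=6, y=5) -> (x=7, y=5)
  north (north): (x=7, y=5) -> (x=7, y=4)
  south (south): (x=7, y=4) -> (x=7, y=5)
  west (west): (x=7, y=5) -> (x=6, y=5)
  north (north): (x=6, y=5) -> (x=6, y=4)
Final: (x=6, y=4)

Answer: Final position: (x=6, y=4)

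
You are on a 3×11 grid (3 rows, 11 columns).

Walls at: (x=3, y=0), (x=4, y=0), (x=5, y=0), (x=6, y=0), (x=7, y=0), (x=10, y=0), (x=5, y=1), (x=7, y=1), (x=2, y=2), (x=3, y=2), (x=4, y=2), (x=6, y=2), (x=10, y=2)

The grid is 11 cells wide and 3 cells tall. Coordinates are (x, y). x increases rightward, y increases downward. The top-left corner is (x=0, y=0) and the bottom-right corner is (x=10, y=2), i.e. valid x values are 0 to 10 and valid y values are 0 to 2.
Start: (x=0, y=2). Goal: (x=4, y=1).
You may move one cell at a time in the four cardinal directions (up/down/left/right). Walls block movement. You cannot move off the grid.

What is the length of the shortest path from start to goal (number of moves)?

Answer: Shortest path length: 5

Derivation:
BFS from (x=0, y=2) until reaching (x=4, y=1):
  Distance 0: (x=0, y=2)
  Distance 1: (x=0, y=1), (x=1, y=2)
  Distance 2: (x=0, y=0), (x=1, y=1)
  Distance 3: (x=1, y=0), (x=2, y=1)
  Distance 4: (x=2, y=0), (x=3, y=1)
  Distance 5: (x=4, y=1)  <- goal reached here
One shortest path (5 moves): (x=0, y=2) -> (x=1, y=2) -> (x=1, y=1) -> (x=2, y=1) -> (x=3, y=1) -> (x=4, y=1)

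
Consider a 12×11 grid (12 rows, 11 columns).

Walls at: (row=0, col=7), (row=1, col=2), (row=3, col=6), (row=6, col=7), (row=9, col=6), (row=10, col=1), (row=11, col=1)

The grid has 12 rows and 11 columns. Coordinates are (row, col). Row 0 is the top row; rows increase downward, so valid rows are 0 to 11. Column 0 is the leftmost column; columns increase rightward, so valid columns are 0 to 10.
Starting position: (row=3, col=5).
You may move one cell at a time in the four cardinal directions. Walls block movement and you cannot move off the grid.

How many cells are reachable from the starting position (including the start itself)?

BFS flood-fill from (row=3, col=5):
  Distance 0: (row=3, col=5)
  Distance 1: (row=2, col=5), (row=3, col=4), (row=4, col=5)
  Distance 2: (row=1, col=5), (row=2, col=4), (row=2, col=6), (row=3, col=3), (row=4, col=4), (row=4, col=6), (row=5, col=5)
  Distance 3: (row=0, col=5), (row=1, col=4), (row=1, col=6), (row=2, col=3), (row=2, col=7), (row=3, col=2), (row=4, col=3), (row=4, col=7), (row=5, col=4), (row=5, col=6), (row=6, col=5)
  Distance 4: (row=0, col=4), (row=0, col=6), (row=1, col=3), (row=1, col=7), (row=2, col=2), (row=2, col=8), (row=3, col=1), (row=3, col=7), (row=4, col=2), (row=4, col=8), (row=5, col=3), (row=5, col=7), (row=6, col=4), (row=6, col=6), (row=7, col=5)
  Distance 5: (row=0, col=3), (row=1, col=8), (row=2, col=1), (row=2, col=9), (row=3, col=0), (row=3, col=8), (row=4, col=1), (row=4, col=9), (row=5, col=2), (row=5, col=8), (row=6, col=3), (row=7, col=4), (row=7, col=6), (row=8, col=5)
  Distance 6: (row=0, col=2), (row=0, col=8), (row=1, col=1), (row=1, col=9), (row=2, col=0), (row=2, col=10), (row=3, col=9), (row=4, col=0), (row=4, col=10), (row=5, col=1), (row=5, col=9), (row=6, col=2), (row=6, col=8), (row=7, col=3), (row=7, col=7), (row=8, col=4), (row=8, col=6), (row=9, col=5)
  Distance 7: (row=0, col=1), (row=0, col=9), (row=1, col=0), (row=1, col=10), (row=3, col=10), (row=5, col=0), (row=5, col=10), (row=6, col=1), (row=6, col=9), (row=7, col=2), (row=7, col=8), (row=8, col=3), (row=8, col=7), (row=9, col=4), (row=10, col=5)
  Distance 8: (row=0, col=0), (row=0, col=10), (row=6, col=0), (row=6, col=10), (row=7, col=1), (row=7, col=9), (row=8, col=2), (row=8, col=8), (row=9, col=3), (row=9, col=7), (row=10, col=4), (row=10, col=6), (row=11, col=5)
  Distance 9: (row=7, col=0), (row=7, col=10), (row=8, col=1), (row=8, col=9), (row=9, col=2), (row=9, col=8), (row=10, col=3), (row=10, col=7), (row=11, col=4), (row=11, col=6)
  Distance 10: (row=8, col=0), (row=8, col=10), (row=9, col=1), (row=9, col=9), (row=10, col=2), (row=10, col=8), (row=11, col=3), (row=11, col=7)
  Distance 11: (row=9, col=0), (row=9, col=10), (row=10, col=9), (row=11, col=2), (row=11, col=8)
  Distance 12: (row=10, col=0), (row=10, col=10), (row=11, col=9)
  Distance 13: (row=11, col=0), (row=11, col=10)
Total reachable: 125 (grid has 125 open cells total)

Answer: Reachable cells: 125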